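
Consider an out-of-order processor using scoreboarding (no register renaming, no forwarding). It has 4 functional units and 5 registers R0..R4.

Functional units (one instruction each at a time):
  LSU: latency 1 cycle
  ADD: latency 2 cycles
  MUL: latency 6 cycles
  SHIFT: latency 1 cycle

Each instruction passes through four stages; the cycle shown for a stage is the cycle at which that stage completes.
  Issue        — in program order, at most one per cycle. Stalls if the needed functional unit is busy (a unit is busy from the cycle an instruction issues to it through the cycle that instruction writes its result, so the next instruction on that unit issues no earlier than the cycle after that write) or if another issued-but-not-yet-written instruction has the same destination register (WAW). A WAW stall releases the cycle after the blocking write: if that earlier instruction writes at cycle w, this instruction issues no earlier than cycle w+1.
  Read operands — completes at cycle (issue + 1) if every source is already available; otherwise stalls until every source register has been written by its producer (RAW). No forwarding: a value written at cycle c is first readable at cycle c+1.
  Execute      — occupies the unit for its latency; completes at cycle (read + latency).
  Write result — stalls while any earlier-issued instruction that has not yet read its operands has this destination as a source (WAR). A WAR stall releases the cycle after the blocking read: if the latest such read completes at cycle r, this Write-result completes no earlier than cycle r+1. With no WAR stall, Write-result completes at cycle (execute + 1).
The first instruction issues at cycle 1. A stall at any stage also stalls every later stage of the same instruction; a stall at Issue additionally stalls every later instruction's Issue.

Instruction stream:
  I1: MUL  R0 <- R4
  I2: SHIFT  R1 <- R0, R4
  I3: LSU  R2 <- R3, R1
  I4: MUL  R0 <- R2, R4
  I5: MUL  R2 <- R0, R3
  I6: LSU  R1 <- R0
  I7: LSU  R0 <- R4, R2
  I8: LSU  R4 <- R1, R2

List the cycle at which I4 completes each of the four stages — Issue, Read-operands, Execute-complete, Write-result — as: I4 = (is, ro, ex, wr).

1) issue 1, read 2, done 8, write 9
2) issue 2, read 10, done 11, write 12  <RAW R0: wait I1 write@9>
3) issue 3, read 13, done 14, write 15  <RAW R1: wait I2 write@12>
4) issue 10, read 16, done 22, write 23  <struct: MUL busy until I1 writes@9 / RAW R2: wait I3 write@15>
5) issue 24, read 25, done 31, write 32  <struct: MUL busy until I4 writes@23>
6) issue 25, read 26, done 27, write 28
7) issue 29, read 33, done 34, write 35  <struct: LSU busy until I6 writes@28 / RAW R2: wait I5 write@32>
8) issue 36, read 37, done 38, write 39  <struct: LSU busy until I7 writes@35>

I4 = (10, 16, 22, 23)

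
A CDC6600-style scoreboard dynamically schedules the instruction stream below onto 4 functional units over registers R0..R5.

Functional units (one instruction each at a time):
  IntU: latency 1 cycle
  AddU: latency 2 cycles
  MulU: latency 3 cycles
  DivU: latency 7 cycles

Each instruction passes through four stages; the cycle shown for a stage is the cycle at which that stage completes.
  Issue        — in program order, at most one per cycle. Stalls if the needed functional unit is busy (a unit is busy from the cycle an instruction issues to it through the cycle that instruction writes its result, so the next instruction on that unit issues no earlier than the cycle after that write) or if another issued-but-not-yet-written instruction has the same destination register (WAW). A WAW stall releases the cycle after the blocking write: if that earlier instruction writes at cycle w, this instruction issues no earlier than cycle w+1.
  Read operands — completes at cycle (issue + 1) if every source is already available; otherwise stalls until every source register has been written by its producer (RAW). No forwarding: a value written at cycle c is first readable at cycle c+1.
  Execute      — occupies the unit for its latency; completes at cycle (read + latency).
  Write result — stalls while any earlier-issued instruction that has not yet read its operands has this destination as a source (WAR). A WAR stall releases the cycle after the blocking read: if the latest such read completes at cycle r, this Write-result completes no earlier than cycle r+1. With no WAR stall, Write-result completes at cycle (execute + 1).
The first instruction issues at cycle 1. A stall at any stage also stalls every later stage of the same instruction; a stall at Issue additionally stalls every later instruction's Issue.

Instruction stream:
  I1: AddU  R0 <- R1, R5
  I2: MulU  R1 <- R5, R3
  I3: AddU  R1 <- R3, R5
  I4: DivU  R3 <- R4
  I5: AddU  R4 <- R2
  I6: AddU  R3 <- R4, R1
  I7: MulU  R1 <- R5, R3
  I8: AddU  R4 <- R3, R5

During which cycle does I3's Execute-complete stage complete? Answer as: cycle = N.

c1: issue I1 (AddU)
c2: I1 read-ops, issue I2 (MulU)
c3: I2 read-ops
c4: I1 finished on AddU
c5: I1→R0
c6: I2 finished on MulU
c7: I2→R1
c8: issue I3 (AddU)
c9: I3 read-ops, issue I4 (DivU)
c10: I4 read-ops
c11: I3 finished on AddU
c12: I3→R1
c13: issue I5 (AddU)
c14: I5 read-ops
c16: I5 finished on AddU
c17: I4 finished on DivU, I5→R4
c18: I4→R3
c19: issue I6 (AddU)
c20: I6 read-ops, issue I7 (MulU)
c22: I6 finished on AddU
c23: I6→R3
c24: I7 read-ops, issue I8 (AddU)
c25: I8 read-ops
c27: I7 finished on MulU, I8 finished on AddU
c28: I7→R1, I8→R4

cycle = 11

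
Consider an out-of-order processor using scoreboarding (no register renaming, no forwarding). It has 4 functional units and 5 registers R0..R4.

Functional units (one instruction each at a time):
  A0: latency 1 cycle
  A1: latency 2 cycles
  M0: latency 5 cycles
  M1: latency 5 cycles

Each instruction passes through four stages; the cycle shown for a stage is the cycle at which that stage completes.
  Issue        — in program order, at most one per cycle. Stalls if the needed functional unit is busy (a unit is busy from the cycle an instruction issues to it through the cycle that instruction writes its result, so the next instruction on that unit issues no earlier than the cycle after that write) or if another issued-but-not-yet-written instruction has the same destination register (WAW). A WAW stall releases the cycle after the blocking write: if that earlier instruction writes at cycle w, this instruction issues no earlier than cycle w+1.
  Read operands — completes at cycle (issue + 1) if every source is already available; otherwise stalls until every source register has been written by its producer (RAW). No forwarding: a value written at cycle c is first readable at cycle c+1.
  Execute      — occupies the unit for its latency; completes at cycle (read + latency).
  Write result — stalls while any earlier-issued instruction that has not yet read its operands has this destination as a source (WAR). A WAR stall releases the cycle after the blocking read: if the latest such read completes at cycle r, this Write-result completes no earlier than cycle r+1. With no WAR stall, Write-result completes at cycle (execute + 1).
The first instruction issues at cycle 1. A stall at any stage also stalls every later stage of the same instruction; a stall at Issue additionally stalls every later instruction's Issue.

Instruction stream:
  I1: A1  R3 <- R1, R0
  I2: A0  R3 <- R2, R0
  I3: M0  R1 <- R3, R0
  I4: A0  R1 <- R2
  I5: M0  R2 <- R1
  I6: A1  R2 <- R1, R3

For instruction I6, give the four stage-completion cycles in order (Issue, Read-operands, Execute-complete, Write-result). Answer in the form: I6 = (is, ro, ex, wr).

I6 = (28, 29, 31, 32)

I1 -> (1, 2, 4, 5)
I2 -> (6, 7, 8, 9)  // WAW R3: wait I1 write@5
I3 -> (7, 10, 15, 16)  // RAW R3: wait I2 write@9
I4 -> (17, 18, 19, 20)  // WAW R1: wait I3 write@16
I5 -> (18, 21, 26, 27)  // RAW R1: wait I4 write@20
I6 -> (28, 29, 31, 32)  // WAW R2: wait I5 write@27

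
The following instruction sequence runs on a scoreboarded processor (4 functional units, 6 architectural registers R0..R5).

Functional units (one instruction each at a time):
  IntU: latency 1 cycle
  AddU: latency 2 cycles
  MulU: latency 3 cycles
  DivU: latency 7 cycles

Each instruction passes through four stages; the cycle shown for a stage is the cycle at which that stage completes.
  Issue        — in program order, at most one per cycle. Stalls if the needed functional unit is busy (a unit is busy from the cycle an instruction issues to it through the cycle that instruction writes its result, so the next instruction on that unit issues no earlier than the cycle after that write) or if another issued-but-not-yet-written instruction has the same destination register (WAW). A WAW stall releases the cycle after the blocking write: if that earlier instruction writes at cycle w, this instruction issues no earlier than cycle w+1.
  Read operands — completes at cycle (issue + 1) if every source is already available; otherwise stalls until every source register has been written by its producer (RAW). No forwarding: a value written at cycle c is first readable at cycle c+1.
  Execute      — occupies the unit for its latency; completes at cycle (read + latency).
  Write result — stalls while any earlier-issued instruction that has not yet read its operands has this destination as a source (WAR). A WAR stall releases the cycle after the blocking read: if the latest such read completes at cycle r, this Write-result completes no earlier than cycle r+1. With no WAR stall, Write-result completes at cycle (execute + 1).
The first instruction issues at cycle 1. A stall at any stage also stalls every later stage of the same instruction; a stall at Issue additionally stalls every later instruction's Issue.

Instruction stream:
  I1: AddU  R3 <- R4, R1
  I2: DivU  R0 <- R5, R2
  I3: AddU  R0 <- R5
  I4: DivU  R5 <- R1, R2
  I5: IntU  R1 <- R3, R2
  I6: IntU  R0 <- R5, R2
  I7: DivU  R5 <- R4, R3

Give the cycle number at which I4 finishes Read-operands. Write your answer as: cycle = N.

cycle 1: I1→AddU
cycle 2: I1 RO | I2→DivU
cycle 3: I2 RO
cycle 4: I1 EX
cycle 5: I1 WR R3
cycle 10: I2 EX
cycle 11: I2 WR R0
cycle 12: I3→AddU
cycle 13: I3 RO | I4→DivU
cycle 14: I4 RO | I5→IntU
cycle 15: I3 EX | I5 RO
cycle 16: I3 WR R0 | I5 EX
cycle 17: I5 WR R1
cycle 18: I6→IntU
cycle 21: I4 EX
cycle 22: I4 WR R5
cycle 23: I6 RO | I7→DivU
cycle 24: I6 EX | I7 RO
cycle 25: I6 WR R0
cycle 31: I7 EX
cycle 32: I7 WR R5

cycle = 14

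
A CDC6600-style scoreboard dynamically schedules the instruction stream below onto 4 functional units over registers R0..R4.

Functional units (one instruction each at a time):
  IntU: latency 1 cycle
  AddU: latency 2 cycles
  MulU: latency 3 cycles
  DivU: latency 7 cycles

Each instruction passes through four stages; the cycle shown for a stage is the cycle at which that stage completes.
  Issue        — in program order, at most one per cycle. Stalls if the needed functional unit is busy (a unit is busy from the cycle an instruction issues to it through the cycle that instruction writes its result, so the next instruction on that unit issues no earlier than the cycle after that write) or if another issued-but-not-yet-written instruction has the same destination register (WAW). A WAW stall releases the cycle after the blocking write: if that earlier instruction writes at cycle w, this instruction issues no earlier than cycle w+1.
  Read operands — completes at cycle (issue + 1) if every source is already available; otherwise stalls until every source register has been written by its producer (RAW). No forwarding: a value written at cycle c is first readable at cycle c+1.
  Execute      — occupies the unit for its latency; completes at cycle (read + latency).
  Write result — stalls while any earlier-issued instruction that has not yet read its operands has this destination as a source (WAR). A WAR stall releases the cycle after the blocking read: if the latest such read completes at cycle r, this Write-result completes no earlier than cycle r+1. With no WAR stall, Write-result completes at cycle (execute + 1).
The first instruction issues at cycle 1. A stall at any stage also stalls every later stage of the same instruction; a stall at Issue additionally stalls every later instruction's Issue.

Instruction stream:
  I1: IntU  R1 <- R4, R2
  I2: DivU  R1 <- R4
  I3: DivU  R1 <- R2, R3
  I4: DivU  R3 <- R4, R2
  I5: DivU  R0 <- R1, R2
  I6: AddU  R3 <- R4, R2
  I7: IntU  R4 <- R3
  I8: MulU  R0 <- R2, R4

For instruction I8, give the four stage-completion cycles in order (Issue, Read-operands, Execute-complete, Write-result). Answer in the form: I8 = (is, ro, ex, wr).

I8 = (45, 46, 49, 50)

[I1] 1/2/3/4
[I2] 5/6/13/14  (WAW R1: wait I1 write@4)
[I3] 15/16/23/24  (struct: DivU busy until I2 writes@14)
[I4] 25/26/33/34  (struct: DivU busy until I3 writes@24)
[I5] 35/36/43/44  (struct: DivU busy until I4 writes@34)
[I6] 36/37/39/40
[I7] 37/41/42/43  (RAW R3: wait I6 write@40)
[I8] 45/46/49/50  (WAW R0: wait I5 write@44)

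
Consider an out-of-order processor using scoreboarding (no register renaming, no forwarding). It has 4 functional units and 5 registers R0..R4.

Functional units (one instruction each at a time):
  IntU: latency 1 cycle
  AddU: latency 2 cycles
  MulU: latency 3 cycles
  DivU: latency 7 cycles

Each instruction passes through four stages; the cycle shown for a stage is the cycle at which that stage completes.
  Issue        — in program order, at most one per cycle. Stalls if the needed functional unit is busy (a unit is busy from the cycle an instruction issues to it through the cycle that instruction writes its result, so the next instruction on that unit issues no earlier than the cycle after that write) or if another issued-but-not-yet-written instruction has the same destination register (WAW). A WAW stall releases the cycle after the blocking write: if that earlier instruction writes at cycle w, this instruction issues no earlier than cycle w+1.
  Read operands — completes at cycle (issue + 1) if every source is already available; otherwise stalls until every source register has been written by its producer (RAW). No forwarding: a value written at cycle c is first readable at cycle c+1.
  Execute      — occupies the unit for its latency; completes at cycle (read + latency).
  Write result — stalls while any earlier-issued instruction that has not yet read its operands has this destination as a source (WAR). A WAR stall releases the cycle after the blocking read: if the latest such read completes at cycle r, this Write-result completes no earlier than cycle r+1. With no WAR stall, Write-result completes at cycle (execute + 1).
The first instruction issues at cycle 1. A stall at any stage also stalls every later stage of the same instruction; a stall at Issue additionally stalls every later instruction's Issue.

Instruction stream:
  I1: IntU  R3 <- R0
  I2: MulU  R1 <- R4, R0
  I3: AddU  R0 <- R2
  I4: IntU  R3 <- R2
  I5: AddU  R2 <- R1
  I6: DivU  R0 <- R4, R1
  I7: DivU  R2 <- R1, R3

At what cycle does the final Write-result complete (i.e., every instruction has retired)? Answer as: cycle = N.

cycle = 28

1) issue 1, read 2, done 3, write 4
2) issue 2, read 3, done 6, write 7
3) issue 3, read 4, done 6, write 7
4) issue 5, read 6, done 7, write 8  <struct: IntU busy until I1 writes@4>
5) issue 8, read 9, done 11, write 12  <struct: AddU busy until I3 writes@7>
6) issue 9, read 10, done 17, write 18
7) issue 19, read 20, done 27, write 28  <struct: DivU busy until I6 writes@18>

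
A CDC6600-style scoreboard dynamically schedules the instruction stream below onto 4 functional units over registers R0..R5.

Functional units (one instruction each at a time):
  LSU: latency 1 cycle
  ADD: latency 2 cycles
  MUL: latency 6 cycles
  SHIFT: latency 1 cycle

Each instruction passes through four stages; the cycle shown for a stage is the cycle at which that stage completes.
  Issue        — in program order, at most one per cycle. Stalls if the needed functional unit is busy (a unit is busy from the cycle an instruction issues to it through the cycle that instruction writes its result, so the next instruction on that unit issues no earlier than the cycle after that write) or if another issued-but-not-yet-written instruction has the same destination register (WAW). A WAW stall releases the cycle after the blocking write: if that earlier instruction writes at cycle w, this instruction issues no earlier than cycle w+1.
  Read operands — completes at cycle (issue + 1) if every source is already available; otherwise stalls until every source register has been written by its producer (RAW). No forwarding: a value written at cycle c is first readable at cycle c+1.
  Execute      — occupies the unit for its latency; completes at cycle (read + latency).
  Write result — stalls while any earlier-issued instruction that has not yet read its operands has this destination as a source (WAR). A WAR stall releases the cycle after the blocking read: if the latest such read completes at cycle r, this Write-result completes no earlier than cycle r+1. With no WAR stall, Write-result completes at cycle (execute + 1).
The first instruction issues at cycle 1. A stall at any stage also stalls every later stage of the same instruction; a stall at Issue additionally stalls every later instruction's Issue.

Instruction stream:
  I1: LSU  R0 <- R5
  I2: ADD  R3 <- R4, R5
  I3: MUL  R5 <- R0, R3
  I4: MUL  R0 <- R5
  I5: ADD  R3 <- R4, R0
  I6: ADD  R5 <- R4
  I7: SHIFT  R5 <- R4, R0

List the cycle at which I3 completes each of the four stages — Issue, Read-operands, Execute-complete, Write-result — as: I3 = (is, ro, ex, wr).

I3 = (3, 7, 13, 14)

I1  is:1  ro:2  ex:3  wr:4
I2  is:2  ro:3  ex:5  wr:6
I3  is:3  ro:7  ex:13  wr:14  — RAW R3: wait I2 write@6
I4  is:15  ro:16  ex:22  wr:23  — struct: MUL busy until I3 writes@14
I5  is:16  ro:24  ex:26  wr:27  — RAW R0: wait I4 write@23
I6  is:28  ro:29  ex:31  wr:32  — struct: ADD busy until I5 writes@27
I7  is:33  ro:34  ex:35  wr:36  — WAW R5: wait I6 write@32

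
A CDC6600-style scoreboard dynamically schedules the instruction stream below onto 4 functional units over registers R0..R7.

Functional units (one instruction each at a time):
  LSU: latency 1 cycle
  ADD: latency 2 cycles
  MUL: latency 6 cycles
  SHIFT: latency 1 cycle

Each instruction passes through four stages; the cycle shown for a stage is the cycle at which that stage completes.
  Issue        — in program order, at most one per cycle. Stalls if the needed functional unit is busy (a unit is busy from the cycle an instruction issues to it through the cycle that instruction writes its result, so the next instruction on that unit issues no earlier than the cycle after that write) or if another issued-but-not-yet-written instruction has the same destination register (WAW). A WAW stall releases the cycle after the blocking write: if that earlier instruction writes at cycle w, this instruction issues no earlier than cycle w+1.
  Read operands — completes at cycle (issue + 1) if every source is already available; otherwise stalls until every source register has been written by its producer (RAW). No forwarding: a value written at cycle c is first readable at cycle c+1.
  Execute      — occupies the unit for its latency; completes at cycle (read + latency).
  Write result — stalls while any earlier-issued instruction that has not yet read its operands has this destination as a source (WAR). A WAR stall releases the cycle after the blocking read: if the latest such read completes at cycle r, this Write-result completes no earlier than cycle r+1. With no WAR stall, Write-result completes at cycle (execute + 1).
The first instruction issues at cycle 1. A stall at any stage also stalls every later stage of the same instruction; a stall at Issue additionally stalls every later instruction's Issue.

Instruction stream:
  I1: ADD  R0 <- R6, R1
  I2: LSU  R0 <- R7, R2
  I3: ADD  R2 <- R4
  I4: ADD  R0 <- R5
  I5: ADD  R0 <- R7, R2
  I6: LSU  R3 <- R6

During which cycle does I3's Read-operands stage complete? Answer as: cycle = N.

cycle = 8

c1: I1→ADD
c2: I1 RO
c4: I1 EX
c5: I1 WR R0
c6: I2→LSU
c7: I2 RO | I3→ADD
c8: I2 EX | I3 RO
c9: I2 WR R0
c10: I3 EX
c11: I3 WR R2
c12: I4→ADD
c13: I4 RO
c15: I4 EX
c16: I4 WR R0
c17: I5→ADD
c18: I5 RO | I6→LSU
c19: I6 RO
c20: I5 EX | I6 EX
c21: I5 WR R0 | I6 WR R3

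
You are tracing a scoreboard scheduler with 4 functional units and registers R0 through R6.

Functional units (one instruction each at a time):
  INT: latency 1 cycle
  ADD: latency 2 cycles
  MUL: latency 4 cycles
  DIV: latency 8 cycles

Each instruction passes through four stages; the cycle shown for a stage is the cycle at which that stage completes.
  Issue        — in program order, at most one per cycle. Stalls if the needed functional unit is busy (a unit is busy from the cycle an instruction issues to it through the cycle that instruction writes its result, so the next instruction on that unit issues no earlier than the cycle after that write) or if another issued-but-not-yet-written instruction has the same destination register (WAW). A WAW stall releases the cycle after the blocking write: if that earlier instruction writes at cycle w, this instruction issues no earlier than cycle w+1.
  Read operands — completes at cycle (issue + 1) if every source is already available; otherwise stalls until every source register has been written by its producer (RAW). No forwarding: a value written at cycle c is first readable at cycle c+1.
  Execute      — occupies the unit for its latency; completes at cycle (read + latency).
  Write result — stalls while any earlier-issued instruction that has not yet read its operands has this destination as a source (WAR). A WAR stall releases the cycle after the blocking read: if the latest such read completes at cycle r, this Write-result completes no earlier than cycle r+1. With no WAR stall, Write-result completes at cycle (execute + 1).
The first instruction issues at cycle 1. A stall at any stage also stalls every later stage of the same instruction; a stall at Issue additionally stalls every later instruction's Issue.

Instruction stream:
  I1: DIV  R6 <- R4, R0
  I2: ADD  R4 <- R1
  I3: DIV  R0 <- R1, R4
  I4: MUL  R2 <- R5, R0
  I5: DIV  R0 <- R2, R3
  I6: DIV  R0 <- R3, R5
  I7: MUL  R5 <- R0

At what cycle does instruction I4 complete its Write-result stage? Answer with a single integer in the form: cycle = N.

cycle = 28

t=1  I1→DIV
t=2  I1 RO | I2→ADD
t=3  I2 RO
t=5  I2 EX
t=6  I2 WR R4
t=10  I1 EX
t=11  I1 WR R6
t=12  I3→DIV
t=13  I3 RO | I4→MUL
t=21  I3 EX
t=22  I3 WR R0
t=23  I4 RO | I5→DIV
t=27  I4 EX
t=28  I4 WR R2
t=29  I5 RO
t=37  I5 EX
t=38  I5 WR R0
t=39  I6→DIV
t=40  I6 RO | I7→MUL
t=48  I6 EX
t=49  I6 WR R0
t=50  I7 RO
t=54  I7 EX
t=55  I7 WR R5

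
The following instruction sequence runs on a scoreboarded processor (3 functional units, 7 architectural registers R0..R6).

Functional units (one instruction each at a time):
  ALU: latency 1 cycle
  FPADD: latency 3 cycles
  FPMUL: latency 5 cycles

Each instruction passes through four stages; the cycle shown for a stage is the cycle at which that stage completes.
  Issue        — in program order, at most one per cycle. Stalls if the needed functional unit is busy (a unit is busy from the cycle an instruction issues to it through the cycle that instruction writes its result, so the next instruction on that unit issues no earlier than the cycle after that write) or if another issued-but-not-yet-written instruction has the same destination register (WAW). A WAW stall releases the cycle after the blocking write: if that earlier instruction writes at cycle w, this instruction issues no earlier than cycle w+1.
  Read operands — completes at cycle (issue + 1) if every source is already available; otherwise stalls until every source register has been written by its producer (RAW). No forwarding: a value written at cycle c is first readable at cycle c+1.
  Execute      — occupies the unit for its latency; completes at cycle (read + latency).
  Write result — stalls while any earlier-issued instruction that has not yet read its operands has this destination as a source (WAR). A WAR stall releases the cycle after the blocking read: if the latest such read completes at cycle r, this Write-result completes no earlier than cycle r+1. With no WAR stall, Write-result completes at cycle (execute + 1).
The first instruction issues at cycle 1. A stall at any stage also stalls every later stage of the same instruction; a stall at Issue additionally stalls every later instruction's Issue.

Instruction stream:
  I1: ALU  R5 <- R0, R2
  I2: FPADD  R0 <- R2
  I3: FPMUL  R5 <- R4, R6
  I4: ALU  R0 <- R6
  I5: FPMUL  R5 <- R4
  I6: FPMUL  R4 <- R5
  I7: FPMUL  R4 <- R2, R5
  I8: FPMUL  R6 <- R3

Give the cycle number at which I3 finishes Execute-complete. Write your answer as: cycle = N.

cycle = 11

t=1  I1 dispatched to ALU
t=2  I1 operands ready | I2 dispatched to FPADD
t=3  I1 complete | I2 operands ready
t=4  R5←I1
t=5  I3 dispatched to FPMUL
t=6  I2 complete | I3 operands ready
t=7  R0←I2
t=8  I4 dispatched to ALU
t=9  I4 operands ready
t=10  I4 complete
t=11  I3 complete | R0←I4
t=12  R5←I3
t=13  I5 dispatched to FPMUL
t=14  I5 operands ready
t=19  I5 complete
t=20  R5←I5
t=21  I6 dispatched to FPMUL
t=22  I6 operands ready
t=27  I6 complete
t=28  R4←I6
t=29  I7 dispatched to FPMUL
t=30  I7 operands ready
t=35  I7 complete
t=36  R4←I7
t=37  I8 dispatched to FPMUL
t=38  I8 operands ready
t=43  I8 complete
t=44  R6←I8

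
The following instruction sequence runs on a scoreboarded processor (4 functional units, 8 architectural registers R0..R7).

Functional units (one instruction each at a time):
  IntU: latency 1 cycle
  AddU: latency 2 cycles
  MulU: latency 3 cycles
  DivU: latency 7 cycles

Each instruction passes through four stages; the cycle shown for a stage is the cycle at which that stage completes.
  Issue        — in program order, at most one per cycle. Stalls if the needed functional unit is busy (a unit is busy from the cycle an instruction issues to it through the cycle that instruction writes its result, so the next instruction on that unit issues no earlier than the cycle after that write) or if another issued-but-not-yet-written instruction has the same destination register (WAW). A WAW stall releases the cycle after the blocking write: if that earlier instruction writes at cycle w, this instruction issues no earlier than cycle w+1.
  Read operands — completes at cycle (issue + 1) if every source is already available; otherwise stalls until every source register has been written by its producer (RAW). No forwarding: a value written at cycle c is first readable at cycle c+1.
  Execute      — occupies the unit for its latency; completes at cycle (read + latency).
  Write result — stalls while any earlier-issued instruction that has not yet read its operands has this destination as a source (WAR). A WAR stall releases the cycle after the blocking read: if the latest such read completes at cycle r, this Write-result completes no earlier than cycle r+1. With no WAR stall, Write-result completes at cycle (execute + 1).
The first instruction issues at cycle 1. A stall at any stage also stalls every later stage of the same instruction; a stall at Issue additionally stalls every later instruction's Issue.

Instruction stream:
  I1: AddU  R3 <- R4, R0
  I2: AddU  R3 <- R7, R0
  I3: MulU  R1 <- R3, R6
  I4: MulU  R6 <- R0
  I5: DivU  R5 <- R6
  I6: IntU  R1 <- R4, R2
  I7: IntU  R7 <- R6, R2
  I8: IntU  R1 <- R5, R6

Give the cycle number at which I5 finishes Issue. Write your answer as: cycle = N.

cycle = 17

[1] I1 dispatched to AddU
[2] I1 operands ready
[4] I1 complete
[5] R3←I1
[6] I2 dispatched to AddU
[7] I2 operands ready | I3 dispatched to MulU
[9] I2 complete
[10] R3←I2
[11] I3 operands ready
[14] I3 complete
[15] R1←I3
[16] I4 dispatched to MulU
[17] I4 operands ready | I5 dispatched to DivU
[18] I6 dispatched to IntU
[19] I6 operands ready
[20] I4 complete | I6 complete
[21] R6←I4 | R1←I6
[22] I5 operands ready | I7 dispatched to IntU
[23] I7 operands ready
[24] I7 complete
[25] R7←I7
[26] I8 dispatched to IntU
[29] I5 complete
[30] R5←I5
[31] I8 operands ready
[32] I8 complete
[33] R1←I8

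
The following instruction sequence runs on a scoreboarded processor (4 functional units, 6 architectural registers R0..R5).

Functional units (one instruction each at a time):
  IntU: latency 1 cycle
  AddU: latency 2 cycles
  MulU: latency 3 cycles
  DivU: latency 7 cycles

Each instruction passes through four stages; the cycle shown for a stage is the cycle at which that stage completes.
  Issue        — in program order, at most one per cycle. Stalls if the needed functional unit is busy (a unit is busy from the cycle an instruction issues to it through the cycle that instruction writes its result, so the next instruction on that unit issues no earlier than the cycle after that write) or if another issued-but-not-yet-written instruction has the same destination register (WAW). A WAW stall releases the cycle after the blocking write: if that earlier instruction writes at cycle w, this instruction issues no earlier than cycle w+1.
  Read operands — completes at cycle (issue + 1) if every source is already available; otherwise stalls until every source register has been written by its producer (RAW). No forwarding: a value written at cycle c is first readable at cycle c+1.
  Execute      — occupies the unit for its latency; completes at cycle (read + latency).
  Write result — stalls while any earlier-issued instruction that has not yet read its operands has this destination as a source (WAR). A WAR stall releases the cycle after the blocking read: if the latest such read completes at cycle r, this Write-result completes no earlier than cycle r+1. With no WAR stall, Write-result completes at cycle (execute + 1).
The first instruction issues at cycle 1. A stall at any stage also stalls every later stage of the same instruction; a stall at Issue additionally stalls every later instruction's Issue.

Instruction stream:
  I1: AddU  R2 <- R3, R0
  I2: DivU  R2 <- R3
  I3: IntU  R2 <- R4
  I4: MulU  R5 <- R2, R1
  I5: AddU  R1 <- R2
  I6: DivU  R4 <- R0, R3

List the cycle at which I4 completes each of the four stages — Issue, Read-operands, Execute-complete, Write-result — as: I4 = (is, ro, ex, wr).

t=1  issue I1 (AddU)
t=2  I1 read-ops
t=4  I1 finished on AddU
t=5  I1→R2
t=6  issue I2 (DivU)
t=7  I2 read-ops
t=14  I2 finished on DivU
t=15  I2→R2
t=16  issue I3 (IntU)
t=17  I3 read-ops, issue I4 (MulU)
t=18  I3 finished on IntU, issue I5 (AddU)
t=19  I3→R2, issue I6 (DivU)
t=20  I4 read-ops, I5 read-ops, I6 read-ops
t=22  I5 finished on AddU
t=23  I4 finished on MulU, I5→R1
t=24  I4→R5
t=27  I6 finished on DivU
t=28  I6→R4

I4 = (17, 20, 23, 24)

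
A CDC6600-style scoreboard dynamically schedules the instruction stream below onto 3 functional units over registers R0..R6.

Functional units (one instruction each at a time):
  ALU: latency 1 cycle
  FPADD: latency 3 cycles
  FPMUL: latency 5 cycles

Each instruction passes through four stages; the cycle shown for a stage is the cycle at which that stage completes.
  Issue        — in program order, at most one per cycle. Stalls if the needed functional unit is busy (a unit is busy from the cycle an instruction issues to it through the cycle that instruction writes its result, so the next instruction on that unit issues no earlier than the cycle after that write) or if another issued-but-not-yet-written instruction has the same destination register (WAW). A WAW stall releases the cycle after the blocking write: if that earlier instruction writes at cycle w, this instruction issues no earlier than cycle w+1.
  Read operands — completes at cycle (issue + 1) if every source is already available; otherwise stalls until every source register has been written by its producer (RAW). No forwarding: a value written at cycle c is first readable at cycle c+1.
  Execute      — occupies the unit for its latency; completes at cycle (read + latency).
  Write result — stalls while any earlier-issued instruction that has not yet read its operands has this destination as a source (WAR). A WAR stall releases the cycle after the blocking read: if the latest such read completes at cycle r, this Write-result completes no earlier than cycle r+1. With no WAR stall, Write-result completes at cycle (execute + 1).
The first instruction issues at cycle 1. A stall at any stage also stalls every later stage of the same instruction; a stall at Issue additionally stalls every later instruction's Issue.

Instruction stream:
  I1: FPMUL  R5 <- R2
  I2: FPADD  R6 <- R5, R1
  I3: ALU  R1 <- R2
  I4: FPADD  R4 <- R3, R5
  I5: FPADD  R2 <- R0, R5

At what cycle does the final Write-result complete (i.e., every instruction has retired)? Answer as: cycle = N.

cycle = 25

cycle 1: I1 issues→FPMUL
cycle 2: I1 reads, I2 issues→FPADD
cycle 3: I3 issues→ALU
cycle 4: I3 reads
cycle 5: I3 exec-done
cycle 7: I1 exec-done
cycle 8: I1 writes R5
cycle 9: I2 reads
cycle 10: I3 writes R1
cycle 12: I2 exec-done
cycle 13: I2 writes R6
cycle 14: I4 issues→FPADD
cycle 15: I4 reads
cycle 18: I4 exec-done
cycle 19: I4 writes R4
cycle 20: I5 issues→FPADD
cycle 21: I5 reads
cycle 24: I5 exec-done
cycle 25: I5 writes R2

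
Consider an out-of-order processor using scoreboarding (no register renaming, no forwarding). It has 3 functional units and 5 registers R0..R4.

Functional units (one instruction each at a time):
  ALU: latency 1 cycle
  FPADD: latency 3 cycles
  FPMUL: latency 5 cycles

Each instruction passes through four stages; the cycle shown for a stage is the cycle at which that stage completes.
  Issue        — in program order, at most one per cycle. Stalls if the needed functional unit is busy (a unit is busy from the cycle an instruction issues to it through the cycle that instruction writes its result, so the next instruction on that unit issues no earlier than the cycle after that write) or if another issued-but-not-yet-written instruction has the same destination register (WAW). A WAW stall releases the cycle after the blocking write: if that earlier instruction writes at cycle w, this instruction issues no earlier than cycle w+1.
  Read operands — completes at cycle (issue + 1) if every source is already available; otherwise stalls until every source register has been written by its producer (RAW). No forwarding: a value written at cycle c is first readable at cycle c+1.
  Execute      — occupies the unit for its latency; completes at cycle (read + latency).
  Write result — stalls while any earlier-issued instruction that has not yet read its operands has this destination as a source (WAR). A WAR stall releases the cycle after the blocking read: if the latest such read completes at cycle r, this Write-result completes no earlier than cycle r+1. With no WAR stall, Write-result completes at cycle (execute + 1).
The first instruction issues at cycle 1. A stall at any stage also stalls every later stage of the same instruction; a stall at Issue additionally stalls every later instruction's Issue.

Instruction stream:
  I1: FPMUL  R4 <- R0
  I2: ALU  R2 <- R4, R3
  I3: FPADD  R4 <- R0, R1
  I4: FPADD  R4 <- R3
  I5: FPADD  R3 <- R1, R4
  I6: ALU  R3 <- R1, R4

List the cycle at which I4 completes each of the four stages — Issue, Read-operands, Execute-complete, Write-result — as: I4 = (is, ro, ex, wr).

I4 = (15, 16, 19, 20)

cycle 1: issue I1 (FPMUL)
cycle 2: I1 read-ops, issue I2 (ALU)
cycle 7: I1 finished on FPMUL
cycle 8: I1→R4
cycle 9: I2 read-ops, issue I3 (FPADD)
cycle 10: I2 finished on ALU, I3 read-ops
cycle 11: I2→R2
cycle 13: I3 finished on FPADD
cycle 14: I3→R4
cycle 15: issue I4 (FPADD)
cycle 16: I4 read-ops
cycle 19: I4 finished on FPADD
cycle 20: I4→R4
cycle 21: issue I5 (FPADD)
cycle 22: I5 read-ops
cycle 25: I5 finished on FPADD
cycle 26: I5→R3
cycle 27: issue I6 (ALU)
cycle 28: I6 read-ops
cycle 29: I6 finished on ALU
cycle 30: I6→R3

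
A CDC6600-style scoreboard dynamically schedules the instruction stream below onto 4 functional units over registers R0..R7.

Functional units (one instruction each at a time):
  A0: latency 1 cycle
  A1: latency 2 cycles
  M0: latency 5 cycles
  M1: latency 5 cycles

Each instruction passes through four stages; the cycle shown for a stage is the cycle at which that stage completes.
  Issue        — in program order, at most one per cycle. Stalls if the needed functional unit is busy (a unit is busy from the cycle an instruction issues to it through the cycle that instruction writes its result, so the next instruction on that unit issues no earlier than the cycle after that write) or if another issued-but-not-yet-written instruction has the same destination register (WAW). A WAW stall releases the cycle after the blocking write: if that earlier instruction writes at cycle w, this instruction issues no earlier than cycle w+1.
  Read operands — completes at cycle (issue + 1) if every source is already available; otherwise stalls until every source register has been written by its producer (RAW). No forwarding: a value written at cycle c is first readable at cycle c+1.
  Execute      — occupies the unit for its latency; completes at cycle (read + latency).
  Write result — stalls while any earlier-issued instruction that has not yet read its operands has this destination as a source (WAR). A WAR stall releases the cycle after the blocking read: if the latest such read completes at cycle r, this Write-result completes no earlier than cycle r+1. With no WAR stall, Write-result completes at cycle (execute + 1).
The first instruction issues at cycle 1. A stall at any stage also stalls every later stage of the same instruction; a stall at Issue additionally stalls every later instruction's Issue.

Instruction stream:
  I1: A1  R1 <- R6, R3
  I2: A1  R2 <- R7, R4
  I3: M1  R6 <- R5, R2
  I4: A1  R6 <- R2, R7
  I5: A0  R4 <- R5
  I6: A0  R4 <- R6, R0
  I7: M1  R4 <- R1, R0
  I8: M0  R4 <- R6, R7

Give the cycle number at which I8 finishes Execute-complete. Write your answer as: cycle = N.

I1: IS=1 RO=2 EX=4 WR=5
I2: IS=6 RO=7 EX=9 WR=10  [struct: A1 busy until I1 writes@5]
I3: IS=7 RO=11 EX=16 WR=17  [RAW R2: wait I2 write@10]
I4: IS=18 RO=19 EX=21 WR=22  [WAW R6: wait I3 write@17]
I5: IS=19 RO=20 EX=21 WR=22
I6: IS=23 RO=24 EX=25 WR=26  [struct: A0 busy until I5 writes@22]
I7: IS=27 RO=28 EX=33 WR=34  [WAW R4: wait I6 write@26]
I8: IS=35 RO=36 EX=41 WR=42  [WAW R4: wait I7 write@34]

cycle = 41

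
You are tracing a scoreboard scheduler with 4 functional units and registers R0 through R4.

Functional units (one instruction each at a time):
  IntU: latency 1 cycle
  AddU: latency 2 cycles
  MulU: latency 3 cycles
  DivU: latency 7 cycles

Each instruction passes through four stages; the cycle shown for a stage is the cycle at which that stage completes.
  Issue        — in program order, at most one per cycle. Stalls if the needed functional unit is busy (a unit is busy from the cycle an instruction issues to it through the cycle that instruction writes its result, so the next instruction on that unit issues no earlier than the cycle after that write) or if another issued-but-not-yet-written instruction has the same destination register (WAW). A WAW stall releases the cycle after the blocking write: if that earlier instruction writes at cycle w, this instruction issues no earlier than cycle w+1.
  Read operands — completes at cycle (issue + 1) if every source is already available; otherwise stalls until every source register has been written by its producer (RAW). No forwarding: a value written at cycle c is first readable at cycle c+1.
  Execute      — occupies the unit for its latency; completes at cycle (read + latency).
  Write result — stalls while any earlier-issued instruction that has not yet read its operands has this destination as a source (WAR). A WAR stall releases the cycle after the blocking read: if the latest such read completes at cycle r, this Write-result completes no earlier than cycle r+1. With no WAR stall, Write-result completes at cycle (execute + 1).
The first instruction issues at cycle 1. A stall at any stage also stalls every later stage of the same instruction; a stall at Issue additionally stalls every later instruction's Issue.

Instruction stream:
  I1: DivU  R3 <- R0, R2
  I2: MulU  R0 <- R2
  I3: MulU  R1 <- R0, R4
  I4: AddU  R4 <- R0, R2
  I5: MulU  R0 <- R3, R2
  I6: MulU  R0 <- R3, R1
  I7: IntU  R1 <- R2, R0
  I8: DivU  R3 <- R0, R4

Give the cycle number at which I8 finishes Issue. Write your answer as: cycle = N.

cycle = 22

[1] I1→DivU
[2] I1 RO · I2→MulU
[3] I2 RO
[6] I2 EX
[7] I2 WR R0
[8] I3→MulU
[9] I1 EX · I3 RO · I4→AddU
[10] I1 WR R3 · I4 RO
[12] I3 EX · I4 EX
[13] I3 WR R1 · I4 WR R4
[14] I5→MulU
[15] I5 RO
[18] I5 EX
[19] I5 WR R0
[20] I6→MulU
[21] I6 RO · I7→IntU
[22] I8→DivU
[24] I6 EX
[25] I6 WR R0
[26] I7 RO · I8 RO
[27] I7 EX
[28] I7 WR R1
[33] I8 EX
[34] I8 WR R3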